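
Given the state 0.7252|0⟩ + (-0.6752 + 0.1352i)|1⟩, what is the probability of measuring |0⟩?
0.5259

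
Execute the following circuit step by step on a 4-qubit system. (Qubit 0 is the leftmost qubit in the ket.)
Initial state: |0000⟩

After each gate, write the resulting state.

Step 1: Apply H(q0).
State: 1/√2|0000⟩ + 1/√2|1000⟩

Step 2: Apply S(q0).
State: 1/√2|0000⟩ + (1/√2)i|1000⟩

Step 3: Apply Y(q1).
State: (1/√2)i|0100⟩ - 1/√2|1100⟩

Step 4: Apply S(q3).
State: (1/√2)i|0100⟩ - 1/√2|1100⟩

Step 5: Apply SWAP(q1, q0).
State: (1/√2)i|1000⟩ - 1/√2|1100⟩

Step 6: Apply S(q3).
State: (1/√2)i|1000⟩ - 1/√2|1100⟩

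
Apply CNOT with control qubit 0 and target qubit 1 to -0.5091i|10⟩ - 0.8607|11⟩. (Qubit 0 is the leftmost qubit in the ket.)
-0.8607|10⟩ - 0.5091i|11⟩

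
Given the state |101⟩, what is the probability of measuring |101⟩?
1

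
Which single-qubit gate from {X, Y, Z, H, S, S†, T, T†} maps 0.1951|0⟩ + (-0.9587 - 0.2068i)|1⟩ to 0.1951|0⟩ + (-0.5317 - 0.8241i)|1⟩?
T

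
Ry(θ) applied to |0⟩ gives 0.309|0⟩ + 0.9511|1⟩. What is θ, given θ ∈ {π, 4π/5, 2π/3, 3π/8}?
4π/5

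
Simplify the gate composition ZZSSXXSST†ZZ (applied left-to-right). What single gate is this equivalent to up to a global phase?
T†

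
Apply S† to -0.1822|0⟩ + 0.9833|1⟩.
-0.1822|0⟩ - 0.9833i|1⟩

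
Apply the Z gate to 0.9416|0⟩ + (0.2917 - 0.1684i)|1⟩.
0.9416|0⟩ + (-0.2917 + 0.1684i)|1⟩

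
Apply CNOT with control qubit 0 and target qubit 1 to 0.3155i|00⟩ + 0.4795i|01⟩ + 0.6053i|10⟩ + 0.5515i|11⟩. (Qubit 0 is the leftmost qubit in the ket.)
0.3155i|00⟩ + 0.4795i|01⟩ + 0.5515i|10⟩ + 0.6053i|11⟩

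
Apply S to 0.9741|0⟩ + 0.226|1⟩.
0.9741|0⟩ + 0.226i|1⟩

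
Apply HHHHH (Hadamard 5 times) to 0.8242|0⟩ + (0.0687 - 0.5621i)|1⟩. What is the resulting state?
(0.6314 - 0.3975i)|0⟩ + (0.5342 + 0.3975i)|1⟩

H² = I, so H^5 = H: a single Hadamard. With (a, b) = (0.8242, (0.0687 - 0.5621i)), H gives ((a + b)/√2, (a − b)/√2) = ((0.6314 - 0.3975i), (0.5342 + 0.3975i)).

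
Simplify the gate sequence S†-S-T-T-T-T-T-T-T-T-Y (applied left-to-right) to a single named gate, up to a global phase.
Y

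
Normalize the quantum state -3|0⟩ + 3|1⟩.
-1/√2|0⟩ + 1/√2|1⟩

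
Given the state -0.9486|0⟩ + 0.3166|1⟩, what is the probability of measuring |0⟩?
0.8998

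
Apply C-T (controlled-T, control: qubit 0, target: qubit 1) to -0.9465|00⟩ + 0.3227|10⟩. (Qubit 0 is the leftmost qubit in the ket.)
-0.9465|00⟩ + 0.3227|10⟩

C-T leaves the control-|0⟩ kets |00⟩, |01⟩ unchanged and applies T to qubit 1 on the control-|1⟩ pair (|10⟩, |11⟩).
T = [[1, 0], [0, (1/√2 + (1/√2)i)]].
With a = amp(|10⟩) = 0.3227 and b = amp(|11⟩) = 0:
new amp(|10⟩) = (1)·a = 0.3227
new amp(|11⟩) = (1/√2 + (1/√2)i)·b = 0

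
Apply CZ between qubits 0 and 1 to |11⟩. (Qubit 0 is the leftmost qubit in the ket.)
-|11⟩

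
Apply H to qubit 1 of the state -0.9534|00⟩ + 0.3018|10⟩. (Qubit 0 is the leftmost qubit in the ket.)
-0.6742|00⟩ - 0.6742|01⟩ + 0.2134|10⟩ + 0.2134|11⟩

H on qubit 1 mixes each pair of kets that differ only in qubit 1: amplitudes (a, b) of (|…0…⟩, |…1…⟩) become ((a + b)/√2, (a − b)/√2). Kets absent from the input have amplitude 0.
(|00⟩, |01⟩): (a, b) = (-0.9534, 0) → (-0.6742, -0.6742)
(|10⟩, |11⟩): (a, b) = (0.3018, 0) → (0.2134, 0.2134)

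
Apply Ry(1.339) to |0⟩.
0.7841|0⟩ + 0.6206|1⟩

Ry(1.339) = [[cos(θ/2), −sin(θ/2)], [sin(θ/2), cos(θ/2)]]; θ = 1.339, cos(θ/2) ≈ 0.784132, sin(θ/2) ≈ 0.620594.
With a = amp(|0⟩) = 1 and b = amp(|1⟩) = 0:
new amp(|0⟩) = (0.784132)·a + (-0.620594)·b = 0.7841
new amp(|1⟩) = (0.620594)·a + (0.784132)·b = 0.6206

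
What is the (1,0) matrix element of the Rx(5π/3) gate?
-(1/2)i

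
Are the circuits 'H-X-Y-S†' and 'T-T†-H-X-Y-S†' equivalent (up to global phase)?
Yes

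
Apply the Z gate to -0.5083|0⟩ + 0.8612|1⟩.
-0.5083|0⟩ - 0.8612|1⟩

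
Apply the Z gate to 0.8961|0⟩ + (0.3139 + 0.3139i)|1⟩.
0.8961|0⟩ + (-0.3139 - 0.3139i)|1⟩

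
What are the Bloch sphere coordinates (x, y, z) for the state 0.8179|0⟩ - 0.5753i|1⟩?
(0, -0.9411, 0.338)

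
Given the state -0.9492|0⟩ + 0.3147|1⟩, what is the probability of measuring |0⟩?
0.901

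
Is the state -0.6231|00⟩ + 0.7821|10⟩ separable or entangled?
Separable

Writing the state as a|00⟩ + b|01⟩ + c|10⟩ + d|11⟩, it is a product state iff ad − bc = 0.
Here (a, b, c, d) = (-0.6231, 0, 0.7821, 0): ad − bc = (-0.6231)(0) − (0)(0.7821) = 0, so the state is separable.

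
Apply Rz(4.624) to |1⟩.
(-0.6752 + 0.7377i)|1⟩

Rz(4.624) = [[e^(−iθ/2), 0], [0, e^(iθ/2)]] with e^(±iθ/2) = cos(θ/2) ± i·sin(θ/2); θ = 4.624, cos(θ/2) ≈ -0.675176, sin(θ/2) ≈ 0.737656.
With a = amp(|0⟩) = 0 and b = amp(|1⟩) = 1:
new amp(|0⟩) = (-0.675176 - 0.737656i)·a = 0
new amp(|1⟩) = (-0.675176 + 0.737656i)·b = (-0.6752 + 0.7377i)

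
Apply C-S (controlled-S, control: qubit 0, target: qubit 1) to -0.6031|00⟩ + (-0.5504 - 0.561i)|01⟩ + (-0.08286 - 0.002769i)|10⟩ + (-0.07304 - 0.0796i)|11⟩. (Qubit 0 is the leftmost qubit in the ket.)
-0.6031|00⟩ + (-0.5504 - 0.561i)|01⟩ + (-0.08286 - 0.002769i)|10⟩ + (0.0796 - 0.07304i)|11⟩

C-S leaves the control-|0⟩ kets |00⟩, |01⟩ unchanged and applies S to qubit 1 on the control-|1⟩ pair (|10⟩, |11⟩).
S = [[1, 0], [0, i]].
With a = amp(|10⟩) = (-0.08286 - 0.002769i) and b = amp(|11⟩) = (-0.07304 - 0.0796i):
new amp(|10⟩) = (1)·a = (-0.08286 - 0.002769i)
new amp(|11⟩) = (i)·b = (0.0796 - 0.07304i)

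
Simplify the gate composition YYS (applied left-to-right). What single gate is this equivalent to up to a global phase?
S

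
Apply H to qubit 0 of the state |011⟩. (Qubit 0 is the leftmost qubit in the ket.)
1/√2|011⟩ + 1/√2|111⟩

H on qubit 0 mixes each pair of kets that differ only in qubit 0: amplitudes (a, b) of (|…0…⟩, |…1…⟩) become ((a + b)/√2, (a − b)/√2). Kets absent from the input have amplitude 0.
(|011⟩, |111⟩): (a, b) = (1, 0) → (1/√2, 1/√2)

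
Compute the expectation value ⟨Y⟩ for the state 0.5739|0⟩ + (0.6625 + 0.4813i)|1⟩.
0.5524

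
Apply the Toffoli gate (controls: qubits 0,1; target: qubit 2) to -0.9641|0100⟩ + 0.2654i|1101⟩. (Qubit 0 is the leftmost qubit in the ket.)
-0.9641|0100⟩ + 0.2654i|1111⟩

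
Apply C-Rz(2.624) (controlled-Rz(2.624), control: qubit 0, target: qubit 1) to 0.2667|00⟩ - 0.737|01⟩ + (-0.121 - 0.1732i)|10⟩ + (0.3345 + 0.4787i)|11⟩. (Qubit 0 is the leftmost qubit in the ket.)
0.2667|00⟩ - 0.737|01⟩ + (-0.1984 + 0.07265i)|10⟩ + (-0.3772 + 0.4459i)|11⟩

C-Rz(2.624) leaves the control-|0⟩ kets |00⟩, |01⟩ unchanged and applies Rz(2.624) to qubit 1 on the control-|1⟩ pair (|10⟩, |11⟩).
Rz(2.624) = [[e^(−iθ/2), 0], [0, e^(iθ/2)]] with e^(±iθ/2) = cos(θ/2) ± i·sin(θ/2); θ = 2.624, cos(θ/2) ≈ 0.255917, sin(θ/2) ≈ 0.966699.
With a = amp(|10⟩) = (-0.121 - 0.1732i) and b = amp(|11⟩) = (0.3345 + 0.4787i):
new amp(|10⟩) = (0.255917 - 0.966699i)·a = (-0.1984 + 0.07265i)
new amp(|11⟩) = (0.255917 + 0.966699i)·b = (-0.3772 + 0.4459i)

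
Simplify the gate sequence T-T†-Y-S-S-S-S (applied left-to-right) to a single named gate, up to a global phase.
Y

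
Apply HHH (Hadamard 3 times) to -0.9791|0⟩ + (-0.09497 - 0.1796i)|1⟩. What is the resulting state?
(-0.7595 - 0.127i)|0⟩ + (-0.6252 + 0.127i)|1⟩

H² = I, so H^3 = H: a single Hadamard. With (a, b) = (-0.9791, (-0.09497 - 0.1796i)), H gives ((a + b)/√2, (a − b)/√2) = ((-0.7595 - 0.127i), (-0.6252 + 0.127i)).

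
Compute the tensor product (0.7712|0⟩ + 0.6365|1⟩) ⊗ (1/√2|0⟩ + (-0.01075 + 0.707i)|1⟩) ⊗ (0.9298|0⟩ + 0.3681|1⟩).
0.507|000⟩ + 0.2007|001⟩ + (-0.007708 + 0.507i)|010⟩ + (-0.003052 + 0.2007i)|011⟩ + 0.4185|100⟩ + 0.1657|101⟩ + (-0.006362 + 0.4184i)|110⟩ + (-0.002519 + 0.1656i)|111⟩

amp(|b₁b₂…⟩) = product of the factor amplitudes for bits b₁, b₂, …; only kets whose every factor amplitude is nonzero survive.
|000⟩: (0.7712)(1/√2)(0.9298) = 0.507
|001⟩: (0.7712)(1/√2)(0.3681) = 0.2007
|010⟩: (0.7712)(-0.01075 + 0.707i)(0.9298) = (-0.007708 + 0.507i)
|011⟩: (0.7712)(-0.01075 + 0.707i)(0.3681) = (-0.003052 + 0.2007i)
|100⟩: (0.6365)(1/√2)(0.9298) = 0.4185
|101⟩: (0.6365)(1/√2)(0.3681) = 0.1657
|110⟩: (0.6365)(-0.01075 + 0.707i)(0.9298) = (-0.006362 + 0.4184i)
|111⟩: (0.6365)(-0.01075 + 0.707i)(0.3681) = (-0.002519 + 0.1656i)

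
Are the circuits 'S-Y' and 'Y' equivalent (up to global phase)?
No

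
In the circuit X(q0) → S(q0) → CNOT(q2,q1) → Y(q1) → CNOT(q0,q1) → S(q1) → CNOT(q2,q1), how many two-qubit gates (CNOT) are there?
3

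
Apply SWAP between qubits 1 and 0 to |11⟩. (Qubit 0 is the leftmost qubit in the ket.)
|11⟩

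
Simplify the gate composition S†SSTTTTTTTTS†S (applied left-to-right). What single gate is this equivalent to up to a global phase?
S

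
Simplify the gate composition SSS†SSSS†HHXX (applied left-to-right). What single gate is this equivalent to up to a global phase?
S†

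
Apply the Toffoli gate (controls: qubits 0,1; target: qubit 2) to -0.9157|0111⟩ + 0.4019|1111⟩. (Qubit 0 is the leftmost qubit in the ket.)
-0.9157|0111⟩ + 0.4019|1101⟩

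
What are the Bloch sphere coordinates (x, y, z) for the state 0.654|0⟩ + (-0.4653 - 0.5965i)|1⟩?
(-0.6086, -0.7802, -0.1446)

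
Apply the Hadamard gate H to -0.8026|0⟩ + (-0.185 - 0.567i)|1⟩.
(-0.6983 - 0.4009i)|0⟩ + (-0.4367 + 0.4009i)|1⟩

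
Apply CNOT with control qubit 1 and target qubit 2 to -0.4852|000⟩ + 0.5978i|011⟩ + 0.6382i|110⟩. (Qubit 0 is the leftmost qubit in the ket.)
-0.4852|000⟩ + 0.5978i|010⟩ + 0.6382i|111⟩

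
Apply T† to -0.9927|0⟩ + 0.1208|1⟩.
-0.9927|0⟩ + (0.08542 - 0.08542i)|1⟩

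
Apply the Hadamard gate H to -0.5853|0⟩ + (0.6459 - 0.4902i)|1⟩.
(0.04285 - 0.3466i)|0⟩ + (-0.8706 + 0.3466i)|1⟩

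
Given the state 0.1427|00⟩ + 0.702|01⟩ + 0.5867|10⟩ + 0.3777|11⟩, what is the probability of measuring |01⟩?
0.4928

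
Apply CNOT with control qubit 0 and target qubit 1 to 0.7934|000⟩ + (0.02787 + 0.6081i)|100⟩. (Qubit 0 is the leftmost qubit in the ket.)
0.7934|000⟩ + (0.02787 + 0.6081i)|110⟩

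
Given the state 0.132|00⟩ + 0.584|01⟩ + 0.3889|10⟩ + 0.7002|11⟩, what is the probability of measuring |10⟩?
0.1512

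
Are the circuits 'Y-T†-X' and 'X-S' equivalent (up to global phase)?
No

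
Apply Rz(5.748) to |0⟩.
(-0.9644 - 0.2644i)|0⟩

Rz(5.748) = [[e^(−iθ/2), 0], [0, e^(iθ/2)]] with e^(±iθ/2) = cos(θ/2) ± i·sin(θ/2); θ = 5.748, cos(θ/2) ≈ -0.96441, sin(θ/2) ≈ 0.264411.
With a = amp(|0⟩) = 1 and b = amp(|1⟩) = 0:
new amp(|0⟩) = (-0.96441 - 0.264411i)·a = (-0.9644 - 0.2644i)
new amp(|1⟩) = (-0.96441 + 0.264411i)·b = 0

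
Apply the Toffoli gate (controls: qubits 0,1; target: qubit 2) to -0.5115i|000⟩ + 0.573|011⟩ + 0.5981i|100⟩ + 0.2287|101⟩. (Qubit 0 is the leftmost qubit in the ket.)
-0.5115i|000⟩ + 0.573|011⟩ + 0.5981i|100⟩ + 0.2287|101⟩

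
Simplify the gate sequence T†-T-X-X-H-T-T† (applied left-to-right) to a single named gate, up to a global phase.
H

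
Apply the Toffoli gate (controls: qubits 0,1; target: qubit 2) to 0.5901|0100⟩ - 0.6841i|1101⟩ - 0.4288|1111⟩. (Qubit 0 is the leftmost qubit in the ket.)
0.5901|0100⟩ - 0.4288|1101⟩ - 0.6841i|1111⟩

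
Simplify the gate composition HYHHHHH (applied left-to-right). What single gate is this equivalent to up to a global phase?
Y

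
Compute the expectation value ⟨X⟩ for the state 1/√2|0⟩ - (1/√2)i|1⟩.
0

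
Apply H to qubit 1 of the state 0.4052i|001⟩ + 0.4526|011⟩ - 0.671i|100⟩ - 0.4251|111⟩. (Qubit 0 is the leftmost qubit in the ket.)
(0.32 + 0.2865i)|001⟩ + (-0.32 + 0.2865i)|011⟩ - 0.4745i|100⟩ - 0.3006|101⟩ - 0.4745i|110⟩ + 0.3006|111⟩

H on qubit 1 mixes each pair of kets that differ only in qubit 1: amplitudes (a, b) of (|…0…⟩, |…1…⟩) become ((a + b)/√2, (a − b)/√2). Kets absent from the input have amplitude 0.
(|001⟩, |011⟩): (a, b) = (0.4052i, 0.4526) → ((0.32 + 0.2865i), (-0.32 + 0.2865i))
(|100⟩, |110⟩): (a, b) = (-0.671i, 0) → (-0.4745i, -0.4745i)
(|101⟩, |111⟩): (a, b) = (0, -0.4251) → (-0.3006, 0.3006)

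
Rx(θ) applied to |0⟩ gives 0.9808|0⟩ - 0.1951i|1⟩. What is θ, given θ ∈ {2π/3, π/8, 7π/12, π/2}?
π/8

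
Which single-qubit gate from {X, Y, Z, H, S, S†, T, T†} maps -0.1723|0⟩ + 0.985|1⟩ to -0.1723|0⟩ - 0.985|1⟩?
Z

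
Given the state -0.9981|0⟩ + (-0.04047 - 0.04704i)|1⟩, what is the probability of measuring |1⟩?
0.003851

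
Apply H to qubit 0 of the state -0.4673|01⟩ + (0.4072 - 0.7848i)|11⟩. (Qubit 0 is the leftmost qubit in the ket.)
(-0.0425 - 0.5549i)|01⟩ + (-0.6184 + 0.5549i)|11⟩

H on qubit 0 mixes each pair of kets that differ only in qubit 0: amplitudes (a, b) of (|…0…⟩, |…1…⟩) become ((a + b)/√2, (a − b)/√2). Kets absent from the input have amplitude 0.
(|01⟩, |11⟩): (a, b) = (-0.4673, (0.4072 - 0.7848i)) → ((-0.0425 - 0.5549i), (-0.6184 + 0.5549i))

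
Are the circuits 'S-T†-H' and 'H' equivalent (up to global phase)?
No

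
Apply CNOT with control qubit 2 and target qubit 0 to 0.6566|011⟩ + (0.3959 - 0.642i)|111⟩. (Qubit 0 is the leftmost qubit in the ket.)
(0.3959 - 0.642i)|011⟩ + 0.6566|111⟩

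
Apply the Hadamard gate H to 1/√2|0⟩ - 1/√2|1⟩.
|1⟩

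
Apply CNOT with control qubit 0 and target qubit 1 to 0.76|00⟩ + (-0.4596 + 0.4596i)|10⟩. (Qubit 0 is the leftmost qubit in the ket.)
0.76|00⟩ + (-0.4596 + 0.4596i)|11⟩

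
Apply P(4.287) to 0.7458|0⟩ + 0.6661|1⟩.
0.7458|0⟩ + (-0.2749 - 0.6067i)|1⟩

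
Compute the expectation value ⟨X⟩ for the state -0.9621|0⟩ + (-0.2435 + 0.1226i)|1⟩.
0.4685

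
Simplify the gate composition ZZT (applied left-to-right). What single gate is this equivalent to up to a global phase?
T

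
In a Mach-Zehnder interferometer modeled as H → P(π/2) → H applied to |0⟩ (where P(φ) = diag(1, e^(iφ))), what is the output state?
(1/2 + (1/2)i)|0⟩ + (1/2 - (1/2)i)|1⟩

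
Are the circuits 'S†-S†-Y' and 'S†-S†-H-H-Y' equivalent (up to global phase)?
Yes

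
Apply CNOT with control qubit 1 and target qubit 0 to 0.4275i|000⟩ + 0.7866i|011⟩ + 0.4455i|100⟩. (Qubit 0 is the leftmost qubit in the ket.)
0.4275i|000⟩ + 0.4455i|100⟩ + 0.7866i|111⟩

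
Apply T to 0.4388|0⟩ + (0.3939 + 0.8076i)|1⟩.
0.4388|0⟩ + (-0.2925 + 0.8496i)|1⟩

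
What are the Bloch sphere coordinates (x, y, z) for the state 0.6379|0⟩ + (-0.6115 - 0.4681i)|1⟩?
(-0.7802, -0.5972, -0.1861)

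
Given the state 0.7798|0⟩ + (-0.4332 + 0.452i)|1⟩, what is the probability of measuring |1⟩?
0.392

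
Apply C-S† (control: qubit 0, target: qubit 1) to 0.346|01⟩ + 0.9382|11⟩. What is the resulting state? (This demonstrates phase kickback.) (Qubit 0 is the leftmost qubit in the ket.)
0.346|01⟩ - 0.9382i|11⟩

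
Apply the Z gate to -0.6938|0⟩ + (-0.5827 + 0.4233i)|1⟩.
-0.6938|0⟩ + (0.5827 - 0.4233i)|1⟩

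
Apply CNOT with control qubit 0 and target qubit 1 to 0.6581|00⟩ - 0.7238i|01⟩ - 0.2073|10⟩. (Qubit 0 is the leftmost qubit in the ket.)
0.6581|00⟩ - 0.7238i|01⟩ - 0.2073|11⟩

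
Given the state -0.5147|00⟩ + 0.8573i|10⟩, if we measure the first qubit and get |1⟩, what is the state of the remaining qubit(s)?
i|0⟩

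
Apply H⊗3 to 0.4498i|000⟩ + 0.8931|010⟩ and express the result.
(0.3158 + 0.159i)|000⟩ + (0.3158 + 0.159i)|001⟩ + (-0.3158 + 0.159i)|010⟩ + (-0.3158 + 0.159i)|011⟩ + (0.3158 + 0.159i)|100⟩ + (0.3158 + 0.159i)|101⟩ + (-0.3158 + 0.159i)|110⟩ + (-0.3158 + 0.159i)|111⟩

H⊗3 gives amp(|y⟩) = (1/2√2) Σ_x (−1)^(x·y) amp(|x⟩), where x·y is the number of positions in which both x and y have a 1.
|000⟩: (0.4498i + 0.8931)/(2√2) = (0.3158 + 0.159i)
|001⟩: (0.4498i + 0.8931)/(2√2) = (0.3158 + 0.159i)
|010⟩: (0.4498i - 0.8931)/(2√2) = (-0.3158 + 0.159i)
|011⟩: (0.4498i - 0.8931)/(2√2) = (-0.3158 + 0.159i)
|100⟩: (0.4498i + 0.8931)/(2√2) = (0.3158 + 0.159i)
|101⟩: (0.4498i + 0.8931)/(2√2) = (0.3158 + 0.159i)
|110⟩: (0.4498i - 0.8931)/(2√2) = (-0.3158 + 0.159i)
|111⟩: (0.4498i - 0.8931)/(2√2) = (-0.3158 + 0.159i)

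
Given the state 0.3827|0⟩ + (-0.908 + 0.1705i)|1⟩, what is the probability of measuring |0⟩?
0.1465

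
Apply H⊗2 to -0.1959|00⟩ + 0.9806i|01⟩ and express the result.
(-0.09795 + 0.4903i)|00⟩ + (-0.09795 - 0.4903i)|01⟩ + (-0.09795 + 0.4903i)|10⟩ + (-0.09795 - 0.4903i)|11⟩

H⊗2 gives amp(|y⟩) = (1/2) Σ_x (−1)^(x·y) amp(|x⟩), where x·y is the number of positions in which both x and y have a 1.
|00⟩: (-0.1959 + 0.9806i)/2 = (-0.09795 + 0.4903i)
|01⟩: (-0.1959 - 0.9806i)/2 = (-0.09795 - 0.4903i)
|10⟩: (-0.1959 + 0.9806i)/2 = (-0.09795 + 0.4903i)
|11⟩: (-0.1959 - 0.9806i)/2 = (-0.09795 - 0.4903i)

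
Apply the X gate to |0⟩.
|1⟩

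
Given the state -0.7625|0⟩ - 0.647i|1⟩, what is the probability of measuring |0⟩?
0.5814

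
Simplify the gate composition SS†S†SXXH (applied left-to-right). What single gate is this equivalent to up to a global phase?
H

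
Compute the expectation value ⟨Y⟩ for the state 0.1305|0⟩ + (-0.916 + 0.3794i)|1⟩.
0.09902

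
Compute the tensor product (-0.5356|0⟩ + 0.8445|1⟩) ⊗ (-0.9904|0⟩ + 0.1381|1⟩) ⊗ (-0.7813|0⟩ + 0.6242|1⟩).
-0.4144|000⟩ + 0.3311|001⟩ + 0.05779|010⟩ - 0.04617|011⟩ + 0.6535|100⟩ - 0.5221|101⟩ - 0.09112|110⟩ + 0.0728|111⟩

amp(|b₁b₂…⟩) = product of the factor amplitudes for bits b₁, b₂, …; only kets whose every factor amplitude is nonzero survive.
|000⟩: (-0.5356)(-0.9904)(-0.7813) = -0.4144
|001⟩: (-0.5356)(-0.9904)(0.6242) = 0.3311
|010⟩: (-0.5356)(0.1381)(-0.7813) = 0.05779
|011⟩: (-0.5356)(0.1381)(0.6242) = -0.04617
|100⟩: (0.8445)(-0.9904)(-0.7813) = 0.6535
|101⟩: (0.8445)(-0.9904)(0.6242) = -0.5221
|110⟩: (0.8445)(0.1381)(-0.7813) = -0.09112
|111⟩: (0.8445)(0.1381)(0.6242) = 0.0728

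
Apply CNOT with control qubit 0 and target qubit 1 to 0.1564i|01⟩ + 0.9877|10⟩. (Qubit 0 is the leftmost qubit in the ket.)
0.1564i|01⟩ + 0.9877|11⟩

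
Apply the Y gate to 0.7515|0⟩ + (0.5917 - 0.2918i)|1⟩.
(-0.2918 - 0.5917i)|0⟩ + 0.7515i|1⟩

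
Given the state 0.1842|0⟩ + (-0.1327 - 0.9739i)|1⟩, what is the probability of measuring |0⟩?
0.03393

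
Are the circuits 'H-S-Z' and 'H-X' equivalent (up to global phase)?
No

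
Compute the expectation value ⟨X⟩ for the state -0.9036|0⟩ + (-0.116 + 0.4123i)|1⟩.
0.2096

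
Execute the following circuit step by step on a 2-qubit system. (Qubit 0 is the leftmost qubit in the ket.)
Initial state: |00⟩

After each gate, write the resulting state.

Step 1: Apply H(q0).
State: 1/√2|00⟩ + 1/√2|10⟩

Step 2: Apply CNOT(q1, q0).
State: 1/√2|00⟩ + 1/√2|10⟩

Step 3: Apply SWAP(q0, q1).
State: 1/√2|00⟩ + 1/√2|01⟩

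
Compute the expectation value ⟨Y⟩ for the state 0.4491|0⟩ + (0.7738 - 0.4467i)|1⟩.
-0.4012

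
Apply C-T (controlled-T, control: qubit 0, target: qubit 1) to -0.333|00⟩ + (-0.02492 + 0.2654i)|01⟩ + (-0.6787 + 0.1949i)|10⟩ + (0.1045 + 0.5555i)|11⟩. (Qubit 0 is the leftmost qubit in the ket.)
-0.333|00⟩ + (-0.02492 + 0.2654i)|01⟩ + (-0.6787 + 0.1949i)|10⟩ + (-0.3189 + 0.4667i)|11⟩

C-T leaves the control-|0⟩ kets |00⟩, |01⟩ unchanged and applies T to qubit 1 on the control-|1⟩ pair (|10⟩, |11⟩).
T = [[1, 0], [0, (1/√2 + (1/√2)i)]].
With a = amp(|10⟩) = (-0.6787 + 0.1949i) and b = amp(|11⟩) = (0.1045 + 0.5555i):
new amp(|10⟩) = (1)·a = (-0.6787 + 0.1949i)
new amp(|11⟩) = (1/√2 + (1/√2)i)·b = (-0.3189 + 0.4667i)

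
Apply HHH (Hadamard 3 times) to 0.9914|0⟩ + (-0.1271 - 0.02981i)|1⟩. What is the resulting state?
(0.6112 - 0.02108i)|0⟩ + (0.7909 + 0.02108i)|1⟩

H² = I, so H^3 = H: a single Hadamard. With (a, b) = (0.9914, (-0.1271 - 0.02981i)), H gives ((a + b)/√2, (a − b)/√2) = ((0.6112 - 0.02108i), (0.7909 + 0.02108i)).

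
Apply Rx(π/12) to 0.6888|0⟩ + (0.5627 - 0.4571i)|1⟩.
(0.6232 - 0.07345i)|0⟩ + (0.5579 - 0.5431i)|1⟩

Rx(π/12) = [[cos(θ/2), −i·sin(θ/2)], [−i·sin(θ/2), cos(θ/2)]]; θ = π/12, cos(θ/2) ≈ 0.991445, sin(θ/2) ≈ 0.130526.
With a = amp(|0⟩) = 0.6888 and b = amp(|1⟩) = (0.5627 - 0.4571i):
new amp(|0⟩) = (0.991445)·a + (-0.130526i)·b = (0.6232 - 0.07345i)
new amp(|1⟩) = (-0.130526i)·a + (0.991445)·b = (0.5579 - 0.5431i)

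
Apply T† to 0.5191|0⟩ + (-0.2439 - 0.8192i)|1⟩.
0.5191|0⟩ + (-0.7517 - 0.4068i)|1⟩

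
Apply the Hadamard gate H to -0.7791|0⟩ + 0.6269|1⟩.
-0.1076|0⟩ - 0.9942|1⟩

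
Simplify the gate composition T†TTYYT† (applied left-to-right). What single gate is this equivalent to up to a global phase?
I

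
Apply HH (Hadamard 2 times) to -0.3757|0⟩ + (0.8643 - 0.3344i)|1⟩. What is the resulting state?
-0.3757|0⟩ + (0.8643 - 0.3344i)|1⟩

H² = I, so an even number of Hadamards cancels: H^2 = I and the state is unchanged.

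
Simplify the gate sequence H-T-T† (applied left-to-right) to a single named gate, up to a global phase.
H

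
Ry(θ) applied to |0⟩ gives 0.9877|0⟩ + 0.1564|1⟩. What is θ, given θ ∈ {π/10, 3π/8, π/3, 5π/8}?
π/10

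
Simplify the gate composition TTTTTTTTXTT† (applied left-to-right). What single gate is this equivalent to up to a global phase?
X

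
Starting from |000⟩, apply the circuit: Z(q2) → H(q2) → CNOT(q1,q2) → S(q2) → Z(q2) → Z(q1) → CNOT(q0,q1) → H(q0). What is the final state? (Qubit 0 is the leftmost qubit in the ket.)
1/2|000⟩ - (1/2)i|001⟩ + 1/2|100⟩ - (1/2)i|101⟩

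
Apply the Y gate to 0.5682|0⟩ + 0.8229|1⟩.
-0.8229i|0⟩ + 0.5682i|1⟩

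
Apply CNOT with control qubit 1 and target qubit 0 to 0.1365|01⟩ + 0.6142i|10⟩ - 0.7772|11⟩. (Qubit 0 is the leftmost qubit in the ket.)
-0.7772|01⟩ + 0.6142i|10⟩ + 0.1365|11⟩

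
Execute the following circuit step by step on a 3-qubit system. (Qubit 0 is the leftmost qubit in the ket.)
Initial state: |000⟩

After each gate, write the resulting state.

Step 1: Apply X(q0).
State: |100⟩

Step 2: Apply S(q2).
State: |100⟩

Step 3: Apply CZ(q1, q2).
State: |100⟩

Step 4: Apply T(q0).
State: (1/√2 + (1/√2)i)|100⟩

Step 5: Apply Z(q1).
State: (1/√2 + (1/√2)i)|100⟩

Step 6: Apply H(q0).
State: (1/2 + (1/2)i)|000⟩ + (-1/2 - (1/2)i)|100⟩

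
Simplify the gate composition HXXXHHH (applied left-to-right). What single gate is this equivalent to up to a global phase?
Z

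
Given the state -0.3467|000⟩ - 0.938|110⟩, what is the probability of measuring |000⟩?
0.1202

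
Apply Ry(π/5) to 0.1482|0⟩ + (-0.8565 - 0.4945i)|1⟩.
(0.4056 + 0.1528i)|0⟩ + (-0.7688 - 0.4703i)|1⟩

Ry(π/5) = [[cos(θ/2), −sin(θ/2)], [sin(θ/2), cos(θ/2)]]; θ = π/5, cos(θ/2) ≈ 0.951057, sin(θ/2) ≈ 0.309017.
With a = amp(|0⟩) = 0.1482 and b = amp(|1⟩) = (-0.8565 - 0.4945i):
new amp(|0⟩) = (0.951057)·a + (-0.309017)·b = (0.4056 + 0.1528i)
new amp(|1⟩) = (0.309017)·a + (0.951057)·b = (-0.7688 - 0.4703i)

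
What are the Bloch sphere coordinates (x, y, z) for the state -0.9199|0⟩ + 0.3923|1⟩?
(-0.7218, 0, 0.6923)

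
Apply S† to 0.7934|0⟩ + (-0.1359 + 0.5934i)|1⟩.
0.7934|0⟩ + (0.5934 + 0.1359i)|1⟩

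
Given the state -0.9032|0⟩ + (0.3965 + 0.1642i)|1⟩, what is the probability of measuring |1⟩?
0.1842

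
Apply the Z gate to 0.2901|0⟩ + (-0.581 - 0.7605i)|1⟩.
0.2901|0⟩ + (0.581 + 0.7605i)|1⟩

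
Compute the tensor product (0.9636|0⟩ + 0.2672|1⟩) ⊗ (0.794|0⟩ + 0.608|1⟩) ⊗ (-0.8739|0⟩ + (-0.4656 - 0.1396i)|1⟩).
-0.6686|000⟩ + (-0.3562 - 0.1068i)|001⟩ - 0.512|010⟩ + (-0.2728 - 0.08179i)|011⟩ - 0.1854|100⟩ + (-0.09878 - 0.02962i)|101⟩ - 0.142|110⟩ + (-0.07564 - 0.02268i)|111⟩

amp(|b₁b₂…⟩) = product of the factor amplitudes for bits b₁, b₂, …; only kets whose every factor amplitude is nonzero survive.
|000⟩: (0.9636)(0.794)(-0.8739) = -0.6686
|001⟩: (0.9636)(0.794)(-0.4656 - 0.1396i) = (-0.3562 - 0.1068i)
|010⟩: (0.9636)(0.608)(-0.8739) = -0.512
|011⟩: (0.9636)(0.608)(-0.4656 - 0.1396i) = (-0.2728 - 0.08179i)
|100⟩: (0.2672)(0.794)(-0.8739) = -0.1854
|101⟩: (0.2672)(0.794)(-0.4656 - 0.1396i) = (-0.09878 - 0.02962i)
|110⟩: (0.2672)(0.608)(-0.8739) = -0.142
|111⟩: (0.2672)(0.608)(-0.4656 - 0.1396i) = (-0.07564 - 0.02268i)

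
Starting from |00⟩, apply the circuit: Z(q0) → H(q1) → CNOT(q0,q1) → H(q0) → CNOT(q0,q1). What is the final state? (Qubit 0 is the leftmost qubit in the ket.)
1/2|00⟩ + 1/2|01⟩ + 1/2|10⟩ + 1/2|11⟩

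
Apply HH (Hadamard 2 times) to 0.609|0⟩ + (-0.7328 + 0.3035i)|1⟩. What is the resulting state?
0.609|0⟩ + (-0.7328 + 0.3035i)|1⟩

H² = I, so an even number of Hadamards cancels: H^2 = I and the state is unchanged.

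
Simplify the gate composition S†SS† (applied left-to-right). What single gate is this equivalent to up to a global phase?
S†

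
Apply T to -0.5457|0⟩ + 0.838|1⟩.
-0.5457|0⟩ + (0.5926 + 0.5926i)|1⟩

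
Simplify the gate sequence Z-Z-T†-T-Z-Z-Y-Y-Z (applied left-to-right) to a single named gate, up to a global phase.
Z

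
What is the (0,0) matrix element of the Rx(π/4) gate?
0.9239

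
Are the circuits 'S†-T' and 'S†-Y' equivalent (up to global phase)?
No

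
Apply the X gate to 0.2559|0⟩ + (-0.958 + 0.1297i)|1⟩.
(-0.958 + 0.1297i)|0⟩ + 0.2559|1⟩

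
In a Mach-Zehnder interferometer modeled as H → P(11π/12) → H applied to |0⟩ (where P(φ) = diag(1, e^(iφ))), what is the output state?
(0.01704 + 0.1294i)|0⟩ + (0.983 - 0.1294i)|1⟩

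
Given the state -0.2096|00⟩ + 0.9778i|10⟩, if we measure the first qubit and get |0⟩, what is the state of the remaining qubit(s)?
-|0⟩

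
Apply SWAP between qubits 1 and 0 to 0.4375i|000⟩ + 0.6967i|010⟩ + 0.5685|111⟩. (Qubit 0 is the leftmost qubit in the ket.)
0.4375i|000⟩ + 0.6967i|100⟩ + 0.5685|111⟩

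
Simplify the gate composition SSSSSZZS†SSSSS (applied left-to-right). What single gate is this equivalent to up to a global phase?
S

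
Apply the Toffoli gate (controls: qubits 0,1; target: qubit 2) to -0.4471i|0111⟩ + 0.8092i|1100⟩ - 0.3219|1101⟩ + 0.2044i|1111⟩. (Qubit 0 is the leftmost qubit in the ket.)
-0.4471i|0111⟩ + 0.2044i|1101⟩ + 0.8092i|1110⟩ - 0.3219|1111⟩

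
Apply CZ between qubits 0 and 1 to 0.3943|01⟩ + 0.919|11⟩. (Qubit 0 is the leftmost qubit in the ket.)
0.3943|01⟩ - 0.919|11⟩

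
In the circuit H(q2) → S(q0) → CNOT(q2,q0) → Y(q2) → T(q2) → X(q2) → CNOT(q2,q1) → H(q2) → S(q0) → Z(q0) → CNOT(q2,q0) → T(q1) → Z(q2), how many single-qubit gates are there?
10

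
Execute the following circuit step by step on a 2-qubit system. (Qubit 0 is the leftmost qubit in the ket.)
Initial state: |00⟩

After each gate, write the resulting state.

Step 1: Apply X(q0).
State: |10⟩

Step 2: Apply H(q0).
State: 1/√2|00⟩ - 1/√2|10⟩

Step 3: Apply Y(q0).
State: (1/√2)i|00⟩ + (1/√2)i|10⟩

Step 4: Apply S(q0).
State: (1/√2)i|00⟩ - 1/√2|10⟩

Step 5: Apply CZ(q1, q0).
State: (1/√2)i|00⟩ - 1/√2|10⟩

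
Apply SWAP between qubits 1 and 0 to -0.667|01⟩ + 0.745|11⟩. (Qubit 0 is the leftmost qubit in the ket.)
-0.667|10⟩ + 0.745|11⟩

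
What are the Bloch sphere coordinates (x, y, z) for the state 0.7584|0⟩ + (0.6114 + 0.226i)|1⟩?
(0.9274, 0.3428, 0.1503)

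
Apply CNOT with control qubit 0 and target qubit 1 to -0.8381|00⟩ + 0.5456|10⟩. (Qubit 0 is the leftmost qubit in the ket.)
-0.8381|00⟩ + 0.5456|11⟩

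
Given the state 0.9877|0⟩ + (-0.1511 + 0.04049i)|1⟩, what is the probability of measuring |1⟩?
0.02447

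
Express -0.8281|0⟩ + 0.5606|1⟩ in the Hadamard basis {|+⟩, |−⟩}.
-0.1892|+⟩ - 0.982|−⟩

With |ψ⟩ = α|0⟩ + β|1⟩, the Hadamard-basis coefficients are ⟨+|ψ⟩ = (α + β)/√2 and ⟨−|ψ⟩ = (α − β)/√2.
Here α = -0.8281, β = 0.5606: (α + β)/√2 = -0.1892, (α − β)/√2 = -0.982.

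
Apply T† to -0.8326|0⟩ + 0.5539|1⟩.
-0.8326|0⟩ + (0.3917 - 0.3917i)|1⟩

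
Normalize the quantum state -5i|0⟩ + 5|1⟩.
-(1/√2)i|0⟩ + 1/√2|1⟩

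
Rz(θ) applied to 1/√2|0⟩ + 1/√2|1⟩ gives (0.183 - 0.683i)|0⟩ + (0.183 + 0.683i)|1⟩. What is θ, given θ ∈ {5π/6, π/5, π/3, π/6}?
5π/6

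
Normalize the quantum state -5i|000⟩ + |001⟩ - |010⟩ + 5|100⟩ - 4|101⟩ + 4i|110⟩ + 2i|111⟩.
-0.533i|000⟩ + 0.1066|001⟩ - 0.1066|010⟩ + 0.533|100⟩ - 0.4264|101⟩ + 0.4264i|110⟩ + 0.2132i|111⟩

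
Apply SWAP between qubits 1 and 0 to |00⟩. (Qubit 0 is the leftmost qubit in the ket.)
|00⟩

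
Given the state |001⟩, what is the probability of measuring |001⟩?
1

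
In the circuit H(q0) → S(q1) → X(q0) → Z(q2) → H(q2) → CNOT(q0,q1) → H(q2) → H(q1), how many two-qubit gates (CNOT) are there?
1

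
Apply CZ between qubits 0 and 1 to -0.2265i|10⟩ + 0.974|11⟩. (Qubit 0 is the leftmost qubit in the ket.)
-0.2265i|10⟩ - 0.974|11⟩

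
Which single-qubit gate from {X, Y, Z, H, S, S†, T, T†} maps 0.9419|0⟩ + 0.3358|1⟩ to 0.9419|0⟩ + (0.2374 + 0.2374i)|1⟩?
T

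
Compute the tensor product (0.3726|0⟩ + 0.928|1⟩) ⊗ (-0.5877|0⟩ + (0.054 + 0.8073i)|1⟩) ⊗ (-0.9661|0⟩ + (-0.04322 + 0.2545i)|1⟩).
0.2116|000⟩ + (0.009464 - 0.05573i)|001⟩ + (-0.01944 - 0.2906i)|010⟩ + (-0.07742 - 0.00788i)|011⟩ + 0.5269|100⟩ + (0.02357 - 0.1388i)|101⟩ + (-0.04841 - 0.7238i)|110⟩ + (-0.1928 - 0.01963i)|111⟩

amp(|b₁b₂…⟩) = product of the factor amplitudes for bits b₁, b₂, …; only kets whose every factor amplitude is nonzero survive.
|000⟩: (0.3726)(-0.5877)(-0.9661) = 0.2116
|001⟩: (0.3726)(-0.5877)(-0.04322 + 0.2545i) = (0.009464 - 0.05573i)
|010⟩: (0.3726)(0.054 + 0.8073i)(-0.9661) = (-0.01944 - 0.2906i)
|011⟩: (0.3726)(0.054 + 0.8073i)(-0.04322 + 0.2545i) = (-0.07742 - 0.00788i)
|100⟩: (0.928)(-0.5877)(-0.9661) = 0.5269
|101⟩: (0.928)(-0.5877)(-0.04322 + 0.2545i) = (0.02357 - 0.1388i)
|110⟩: (0.928)(0.054 + 0.8073i)(-0.9661) = (-0.04841 - 0.7238i)
|111⟩: (0.928)(0.054 + 0.8073i)(-0.04322 + 0.2545i) = (-0.1928 - 0.01963i)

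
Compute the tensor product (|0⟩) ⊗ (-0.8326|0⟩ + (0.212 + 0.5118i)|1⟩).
-0.8326|00⟩ + (0.212 + 0.5118i)|01⟩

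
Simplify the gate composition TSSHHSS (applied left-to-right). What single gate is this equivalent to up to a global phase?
T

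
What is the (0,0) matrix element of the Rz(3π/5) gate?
(0.5878 - 0.809i)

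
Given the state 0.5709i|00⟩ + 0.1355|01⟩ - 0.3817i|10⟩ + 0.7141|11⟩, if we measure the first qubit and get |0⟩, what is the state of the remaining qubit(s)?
0.973i|0⟩ + 0.2309|1⟩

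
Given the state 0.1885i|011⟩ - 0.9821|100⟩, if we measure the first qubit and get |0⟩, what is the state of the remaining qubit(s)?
i|11⟩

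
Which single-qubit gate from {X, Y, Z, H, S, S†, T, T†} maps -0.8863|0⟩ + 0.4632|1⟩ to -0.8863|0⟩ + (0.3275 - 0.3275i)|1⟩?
T†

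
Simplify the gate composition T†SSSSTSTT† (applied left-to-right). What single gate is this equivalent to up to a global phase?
S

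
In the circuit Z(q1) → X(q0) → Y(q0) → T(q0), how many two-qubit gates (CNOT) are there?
0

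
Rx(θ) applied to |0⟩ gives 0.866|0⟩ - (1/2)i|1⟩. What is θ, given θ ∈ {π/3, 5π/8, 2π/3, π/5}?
π/3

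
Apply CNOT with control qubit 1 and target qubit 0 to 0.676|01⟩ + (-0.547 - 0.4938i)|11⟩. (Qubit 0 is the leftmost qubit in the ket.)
(-0.547 - 0.4938i)|01⟩ + 0.676|11⟩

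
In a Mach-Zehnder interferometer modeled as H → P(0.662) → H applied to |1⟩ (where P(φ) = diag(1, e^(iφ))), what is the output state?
(0.1056 - 0.3073i)|0⟩ + (0.8944 + 0.3073i)|1⟩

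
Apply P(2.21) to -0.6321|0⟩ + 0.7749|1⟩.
-0.6321|0⟩ + (-0.4623 + 0.6219i)|1⟩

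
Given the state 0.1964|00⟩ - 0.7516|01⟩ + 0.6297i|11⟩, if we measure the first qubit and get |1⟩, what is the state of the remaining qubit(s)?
i|1⟩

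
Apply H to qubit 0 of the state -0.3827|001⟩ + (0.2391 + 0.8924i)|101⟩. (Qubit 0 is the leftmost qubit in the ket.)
(-0.1015 + 0.631i)|001⟩ + (-0.4397 - 0.631i)|101⟩

H on qubit 0 mixes each pair of kets that differ only in qubit 0: amplitudes (a, b) of (|…0…⟩, |…1…⟩) become ((a + b)/√2, (a − b)/√2). Kets absent from the input have amplitude 0.
(|001⟩, |101⟩): (a, b) = (-0.3827, (0.2391 + 0.8924i)) → ((-0.1015 + 0.631i), (-0.4397 - 0.631i))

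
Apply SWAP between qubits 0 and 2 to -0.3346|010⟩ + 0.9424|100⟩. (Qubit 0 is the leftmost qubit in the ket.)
0.9424|001⟩ - 0.3346|010⟩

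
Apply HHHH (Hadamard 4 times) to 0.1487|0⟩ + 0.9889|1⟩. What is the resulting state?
0.1487|0⟩ + 0.9889|1⟩

H² = I, so an even number of Hadamards cancels: H^4 = I and the state is unchanged.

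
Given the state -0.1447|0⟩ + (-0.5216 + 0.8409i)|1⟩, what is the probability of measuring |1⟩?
0.9792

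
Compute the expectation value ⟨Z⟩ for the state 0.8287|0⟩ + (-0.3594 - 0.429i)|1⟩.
0.3735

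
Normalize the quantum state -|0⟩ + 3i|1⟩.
-0.3162|0⟩ + 0.9487i|1⟩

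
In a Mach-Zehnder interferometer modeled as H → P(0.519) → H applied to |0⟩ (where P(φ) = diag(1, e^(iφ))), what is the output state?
(0.9342 + 0.248i)|0⟩ + (0.06584 - 0.248i)|1⟩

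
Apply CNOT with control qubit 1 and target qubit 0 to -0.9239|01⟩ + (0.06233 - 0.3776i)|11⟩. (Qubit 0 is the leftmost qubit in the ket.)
(0.06233 - 0.3776i)|01⟩ - 0.9239|11⟩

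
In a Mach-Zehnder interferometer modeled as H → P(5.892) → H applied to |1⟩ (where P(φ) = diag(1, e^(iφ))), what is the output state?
(0.03777 + 0.1906i)|0⟩ + (0.9622 - 0.1906i)|1⟩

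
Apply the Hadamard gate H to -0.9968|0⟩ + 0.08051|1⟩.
-0.6479|0⟩ - 0.7618|1⟩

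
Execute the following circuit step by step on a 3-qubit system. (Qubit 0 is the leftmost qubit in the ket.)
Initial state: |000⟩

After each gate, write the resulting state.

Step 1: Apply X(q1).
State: |010⟩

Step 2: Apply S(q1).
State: i|010⟩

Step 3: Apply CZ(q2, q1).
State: i|010⟩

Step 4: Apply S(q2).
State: i|010⟩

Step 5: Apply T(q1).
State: (-1/√2 + (1/√2)i)|010⟩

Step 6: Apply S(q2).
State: (-1/√2 + (1/√2)i)|010⟩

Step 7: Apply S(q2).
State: (-1/√2 + (1/√2)i)|010⟩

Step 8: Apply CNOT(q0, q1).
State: (-1/√2 + (1/√2)i)|010⟩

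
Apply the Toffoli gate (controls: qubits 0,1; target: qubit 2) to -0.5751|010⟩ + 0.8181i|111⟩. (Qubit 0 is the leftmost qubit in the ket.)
-0.5751|010⟩ + 0.8181i|110⟩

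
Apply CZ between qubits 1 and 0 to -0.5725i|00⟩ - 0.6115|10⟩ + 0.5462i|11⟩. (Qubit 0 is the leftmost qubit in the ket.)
-0.5725i|00⟩ - 0.6115|10⟩ - 0.5462i|11⟩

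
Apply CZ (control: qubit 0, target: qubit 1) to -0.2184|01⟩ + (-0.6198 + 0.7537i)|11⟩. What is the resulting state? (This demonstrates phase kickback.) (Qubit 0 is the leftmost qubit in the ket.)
-0.2184|01⟩ + (0.6198 - 0.7537i)|11⟩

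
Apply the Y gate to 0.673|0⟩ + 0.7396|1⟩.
-0.7396i|0⟩ + 0.673i|1⟩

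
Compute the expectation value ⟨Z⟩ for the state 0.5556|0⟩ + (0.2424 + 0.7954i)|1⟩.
-0.3827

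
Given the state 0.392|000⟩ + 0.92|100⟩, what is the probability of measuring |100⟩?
0.8464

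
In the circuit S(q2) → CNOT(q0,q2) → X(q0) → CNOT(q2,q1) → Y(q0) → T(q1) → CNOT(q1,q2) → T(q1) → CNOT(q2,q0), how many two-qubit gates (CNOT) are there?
4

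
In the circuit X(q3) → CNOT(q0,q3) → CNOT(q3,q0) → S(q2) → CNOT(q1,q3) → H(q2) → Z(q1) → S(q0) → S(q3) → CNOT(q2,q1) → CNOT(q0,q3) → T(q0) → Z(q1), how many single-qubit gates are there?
8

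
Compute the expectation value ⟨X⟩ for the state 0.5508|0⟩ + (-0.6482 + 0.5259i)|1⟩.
-0.7141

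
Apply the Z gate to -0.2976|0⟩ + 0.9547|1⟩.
-0.2976|0⟩ - 0.9547|1⟩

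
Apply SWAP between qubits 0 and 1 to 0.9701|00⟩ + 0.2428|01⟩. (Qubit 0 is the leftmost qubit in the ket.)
0.9701|00⟩ + 0.2428|10⟩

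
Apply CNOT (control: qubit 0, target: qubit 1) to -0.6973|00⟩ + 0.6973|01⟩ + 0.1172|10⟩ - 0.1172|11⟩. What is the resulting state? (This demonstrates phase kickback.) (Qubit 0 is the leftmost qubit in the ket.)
-0.6973|00⟩ + 0.6973|01⟩ - 0.1172|10⟩ + 0.1172|11⟩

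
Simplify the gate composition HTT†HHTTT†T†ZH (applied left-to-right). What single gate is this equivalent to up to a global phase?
X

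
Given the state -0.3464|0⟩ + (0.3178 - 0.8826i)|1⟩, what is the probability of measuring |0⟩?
0.12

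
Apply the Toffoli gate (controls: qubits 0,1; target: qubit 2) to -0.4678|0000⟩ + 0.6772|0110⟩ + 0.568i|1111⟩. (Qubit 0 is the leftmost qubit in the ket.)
-0.4678|0000⟩ + 0.6772|0110⟩ + 0.568i|1101⟩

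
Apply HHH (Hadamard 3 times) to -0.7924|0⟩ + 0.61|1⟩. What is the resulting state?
-0.129|0⟩ - 0.9916|1⟩

H² = I, so H^3 = H: a single Hadamard. With (a, b) = (-0.7924, 0.61), H gives ((a + b)/√2, (a − b)/√2) = (-0.129, -0.9916).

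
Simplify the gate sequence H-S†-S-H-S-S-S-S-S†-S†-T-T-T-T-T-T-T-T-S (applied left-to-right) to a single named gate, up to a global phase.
S†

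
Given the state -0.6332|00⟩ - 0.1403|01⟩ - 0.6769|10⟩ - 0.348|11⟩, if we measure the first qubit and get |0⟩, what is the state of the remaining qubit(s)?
-0.9763|0⟩ - 0.2163|1⟩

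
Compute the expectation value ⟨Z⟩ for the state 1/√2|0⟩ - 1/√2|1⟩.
0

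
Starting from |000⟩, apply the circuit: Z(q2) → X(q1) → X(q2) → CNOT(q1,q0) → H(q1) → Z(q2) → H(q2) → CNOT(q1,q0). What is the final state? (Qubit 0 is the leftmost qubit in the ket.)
1/2|010⟩ - 1/2|011⟩ - 1/2|100⟩ + 1/2|101⟩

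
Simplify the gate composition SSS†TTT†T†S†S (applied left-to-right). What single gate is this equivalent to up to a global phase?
S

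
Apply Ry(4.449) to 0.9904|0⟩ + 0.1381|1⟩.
-0.7119|0⟩ + 0.7022|1⟩

Ry(4.449) = [[cos(θ/2), −sin(θ/2)], [sin(θ/2), cos(θ/2)]]; θ = 4.449, cos(θ/2) ≈ -0.608131, sin(θ/2) ≈ 0.793837.
With a = amp(|0⟩) = 0.9904 and b = amp(|1⟩) = 0.1381:
new amp(|0⟩) = (-0.608131)·a + (-0.793837)·b = -0.7119
new amp(|1⟩) = (0.793837)·a + (-0.608131)·b = 0.7022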